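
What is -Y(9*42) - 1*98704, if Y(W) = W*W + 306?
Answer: -241894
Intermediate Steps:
Y(W) = 306 + W² (Y(W) = W² + 306 = 306 + W²)
-Y(9*42) - 1*98704 = -(306 + (9*42)²) - 1*98704 = -(306 + 378²) - 98704 = -(306 + 142884) - 98704 = -1*143190 - 98704 = -143190 - 98704 = -241894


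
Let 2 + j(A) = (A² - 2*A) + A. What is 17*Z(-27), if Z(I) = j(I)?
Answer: 12818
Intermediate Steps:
j(A) = -2 + A² - A (j(A) = -2 + ((A² - 2*A) + A) = -2 + (A² - A) = -2 + A² - A)
Z(I) = -2 + I² - I
17*Z(-27) = 17*(-2 + (-27)² - 1*(-27)) = 17*(-2 + 729 + 27) = 17*754 = 12818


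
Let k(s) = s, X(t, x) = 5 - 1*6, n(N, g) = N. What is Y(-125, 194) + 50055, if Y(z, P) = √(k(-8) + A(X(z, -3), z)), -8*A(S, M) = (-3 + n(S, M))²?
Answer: 50055 + I*√10 ≈ 50055.0 + 3.1623*I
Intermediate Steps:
X(t, x) = -1 (X(t, x) = 5 - 6 = -1)
A(S, M) = -(-3 + S)²/8
Y(z, P) = I*√10 (Y(z, P) = √(-8 - (-3 - 1)²/8) = √(-8 - ⅛*(-4)²) = √(-8 - ⅛*16) = √(-8 - 2) = √(-10) = I*√10)
Y(-125, 194) + 50055 = I*√10 + 50055 = 50055 + I*√10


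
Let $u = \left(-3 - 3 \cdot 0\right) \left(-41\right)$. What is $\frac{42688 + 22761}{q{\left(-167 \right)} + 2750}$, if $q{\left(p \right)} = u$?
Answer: $\frac{65449}{2873} \approx 22.781$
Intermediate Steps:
$u = 123$ ($u = \left(-3 - 0\right) \left(-41\right) = \left(-3 + 0\right) \left(-41\right) = \left(-3\right) \left(-41\right) = 123$)
$q{\left(p \right)} = 123$
$\frac{42688 + 22761}{q{\left(-167 \right)} + 2750} = \frac{42688 + 22761}{123 + 2750} = \frac{65449}{2873}$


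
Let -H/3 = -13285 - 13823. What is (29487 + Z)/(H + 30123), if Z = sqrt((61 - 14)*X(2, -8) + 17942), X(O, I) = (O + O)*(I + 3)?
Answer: 9829/37149 + sqrt(17002)/111447 ≈ 0.26575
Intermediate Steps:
X(O, I) = 2*O*(3 + I) (X(O, I) = (2*O)*(3 + I) = 2*O*(3 + I))
Z = sqrt(17002) (Z = sqrt((61 - 14)*(2*2*(3 - 8)) + 17942) = sqrt(47*(2*2*(-5)) + 17942) = sqrt(47*(-20) + 17942) = sqrt(-940 + 17942) = sqrt(17002) ≈ 130.39)
H = 81324 (H = -3*(-13285 - 13823) = -3*(-27108) = 81324)
(29487 + Z)/(H + 30123) = (29487 + sqrt(17002))/(81324 + 30123) = (29487 + sqrt(17002))/111447 = (29487 + sqrt(17002))*(1/111447) = 9829/37149 + sqrt(17002)/111447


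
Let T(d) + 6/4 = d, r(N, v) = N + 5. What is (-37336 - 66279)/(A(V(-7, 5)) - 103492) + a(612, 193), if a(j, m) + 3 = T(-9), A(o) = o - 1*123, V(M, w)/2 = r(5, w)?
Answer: -517967/41438 ≈ -12.500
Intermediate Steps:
r(N, v) = 5 + N
V(M, w) = 20 (V(M, w) = 2*(5 + 5) = 2*10 = 20)
A(o) = -123 + o (A(o) = o - 123 = -123 + o)
T(d) = -3/2 + d
a(j, m) = -27/2 (a(j, m) = -3 + (-3/2 - 9) = -3 - 21/2 = -27/2)
(-37336 - 66279)/(A(V(-7, 5)) - 103492) + a(612, 193) = (-37336 - 66279)/((-123 + 20) - 103492) - 27/2 = -103615/(-103 - 103492) - 27/2 = -103615/(-103595) - 27/2 = -103615*(-1/103595) - 27/2 = 20723/20719 - 27/2 = -517967/41438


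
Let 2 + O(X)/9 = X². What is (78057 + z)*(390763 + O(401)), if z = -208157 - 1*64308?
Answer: -357312961232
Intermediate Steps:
z = -272465 (z = -208157 - 64308 = -272465)
O(X) = -18 + 9*X²
(78057 + z)*(390763 + O(401)) = (78057 - 272465)*(390763 + (-18 + 9*401²)) = -194408*(390763 + (-18 + 9*160801)) = -194408*(390763 + (-18 + 1447209)) = -194408*(390763 + 1447191) = -194408*1837954 = -357312961232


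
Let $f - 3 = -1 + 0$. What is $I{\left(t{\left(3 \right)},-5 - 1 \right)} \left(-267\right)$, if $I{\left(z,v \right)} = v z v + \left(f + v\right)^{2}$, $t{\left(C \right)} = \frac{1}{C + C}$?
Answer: $-5874$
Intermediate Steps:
$f = 2$ ($f = 3 + \left(-1 + 0\right) = 3 - 1 = 2$)
$t{\left(C \right)} = \frac{1}{2 C}$
$I{\left(z,v \right)} = \left(2 + v\right)^{2} + z v^{2}$ ($I{\left(z,v \right)} = v z v + \left(2 + v\right)^{2} = z v^{2} + \left(2 + v\right)^{2} = \left(2 + v\right)^{2} + z v^{2}$)
$I{\left(t{\left(3 \right)},-5 - 1 \right)} \left(-267\right) = \left(\left(2 - 6\right)^{2} + \frac{1}{2 \cdot 3} \left(-5 - 1\right)^{2}\right) \left(-267\right) = \left(\left(2 - 6\right)^{2} + \frac{1}{2} \cdot \frac{1}{3} \left(-6\right)^{2}\right) \left(-267\right) = \left(\left(-4\right)^{2} + \frac{1}{6} \cdot 36\right) \left(-267\right) = \left(16 + 6\right) \left(-267\right) = 22 \left(-267\right) = -5874$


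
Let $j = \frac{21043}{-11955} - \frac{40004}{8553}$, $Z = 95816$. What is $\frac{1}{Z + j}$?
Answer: $\frac{11361235}{1088514956249} \approx 1.0437 \cdot 10^{-5}$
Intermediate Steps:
$j = - \frac{73136511}{11361235}$ ($j = 21043 \left(- \frac{1}{11955}\right) - \frac{40004}{8553} = - \frac{21043}{11955} - \frac{40004}{8553} = - \frac{73136511}{11361235} \approx -6.4374$)
$\frac{1}{Z + j} = \frac{1}{95816 - \frac{73136511}{11361235}} = \frac{1}{\frac{1088514956249}{11361235}} = \frac{11361235}{1088514956249}$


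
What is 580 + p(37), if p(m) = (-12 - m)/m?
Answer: 21411/37 ≈ 578.68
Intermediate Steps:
p(m) = (-12 - m)/m
580 + p(37) = 580 + (-12 - 1*37)/37 = 580 + (-12 - 37)/37 = 580 + (1/37)*(-49) = 580 - 49/37 = 21411/37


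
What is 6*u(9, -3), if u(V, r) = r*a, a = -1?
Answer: 18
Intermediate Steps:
u(V, r) = -r (u(V, r) = r*(-1) = -r)
6*u(9, -3) = 6*(-1*(-3)) = 6*3 = 18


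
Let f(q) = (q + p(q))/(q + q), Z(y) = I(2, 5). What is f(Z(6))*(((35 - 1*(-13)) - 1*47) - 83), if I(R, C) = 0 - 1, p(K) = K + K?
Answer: -123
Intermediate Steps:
p(K) = 2*K
I(R, C) = -1
Z(y) = -1
f(q) = 3/2 (f(q) = (q + 2*q)/(q + q) = (3*q)/((2*q)) = (3*q)*(1/(2*q)) = 3/2)
f(Z(6))*(((35 - 1*(-13)) - 1*47) - 83) = 3*(((35 - 1*(-13)) - 1*47) - 83)/2 = 3*(((35 + 13) - 47) - 83)/2 = 3*((48 - 47) - 83)/2 = 3*(1 - 83)/2 = (3/2)*(-82) = -123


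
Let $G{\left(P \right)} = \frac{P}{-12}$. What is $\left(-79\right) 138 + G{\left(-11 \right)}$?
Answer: $- \frac{130813}{12} \approx -10901.0$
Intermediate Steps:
$G{\left(P \right)} = - \frac{P}{12}$ ($G{\left(P \right)} = P \left(- \frac{1}{12}\right) = - \frac{P}{12}$)
$\left(-79\right) 138 + G{\left(-11 \right)} = \left(-79\right) 138 - - \frac{11}{12} = -10902 + \frac{11}{12} = - \frac{130813}{12}$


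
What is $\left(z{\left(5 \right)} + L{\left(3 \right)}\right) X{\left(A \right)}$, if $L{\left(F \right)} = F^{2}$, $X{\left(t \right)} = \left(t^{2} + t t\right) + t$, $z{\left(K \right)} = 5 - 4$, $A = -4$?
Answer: $280$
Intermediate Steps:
$z{\left(K \right)} = 1$ ($z{\left(K \right)} = 5 - 4 = 1$)
$X{\left(t \right)} = t + 2 t^{2}$ ($X{\left(t \right)} = \left(t^{2} + t^{2}\right) + t = 2 t^{2} + t = t + 2 t^{2}$)
$\left(z{\left(5 \right)} + L{\left(3 \right)}\right) X{\left(A \right)} = \left(1 + 3^{2}\right) \left(- 4 \left(1 + 2 \left(-4\right)\right)\right) = \left(1 + 9\right) \left(- 4 \left(1 - 8\right)\right) = 10 \left(\left(-4\right) \left(-7\right)\right) = 10 \cdot 28 = 280$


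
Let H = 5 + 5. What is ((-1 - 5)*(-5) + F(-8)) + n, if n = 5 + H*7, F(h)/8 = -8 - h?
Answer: 105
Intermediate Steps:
F(h) = -64 - 8*h (F(h) = 8*(-8 - h) = -64 - 8*h)
H = 10
n = 75 (n = 5 + 10*7 = 5 + 70 = 75)
((-1 - 5)*(-5) + F(-8)) + n = ((-1 - 5)*(-5) + (-64 - 8*(-8))) + 75 = (-6*(-5) + (-64 + 64)) + 75 = (30 + 0) + 75 = 30 + 75 = 105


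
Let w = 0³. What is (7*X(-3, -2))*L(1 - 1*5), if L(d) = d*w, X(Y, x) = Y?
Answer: 0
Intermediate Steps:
w = 0
L(d) = 0 (L(d) = d*0 = 0)
(7*X(-3, -2))*L(1 - 1*5) = (7*(-3))*0 = -21*0 = 0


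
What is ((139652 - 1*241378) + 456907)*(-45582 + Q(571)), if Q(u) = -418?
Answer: -16338326000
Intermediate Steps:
((139652 - 1*241378) + 456907)*(-45582 + Q(571)) = ((139652 - 1*241378) + 456907)*(-45582 - 418) = ((139652 - 241378) + 456907)*(-46000) = (-101726 + 456907)*(-46000) = 355181*(-46000) = -16338326000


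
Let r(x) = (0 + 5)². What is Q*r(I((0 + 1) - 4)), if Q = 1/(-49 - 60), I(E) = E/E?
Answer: -25/109 ≈ -0.22936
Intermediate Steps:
I(E) = 1
Q = -1/109 (Q = 1/(-109) = -1/109 ≈ -0.0091743)
r(x) = 25 (r(x) = 5² = 25)
Q*r(I((0 + 1) - 4)) = -1/109*25 = -25/109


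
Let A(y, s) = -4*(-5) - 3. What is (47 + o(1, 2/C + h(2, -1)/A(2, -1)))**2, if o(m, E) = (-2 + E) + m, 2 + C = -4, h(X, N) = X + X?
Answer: 5480281/2601 ≈ 2107.0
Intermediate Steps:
h(X, N) = 2*X
A(y, s) = 17 (A(y, s) = 20 - 3 = 17)
C = -6 (C = -2 - 4 = -6)
o(m, E) = -2 + E + m
(47 + o(1, 2/C + h(2, -1)/A(2, -1)))**2 = (47 + (-2 + (2/(-6) + (2*2)/17) + 1))**2 = (47 + (-2 + (2*(-1/6) + 4*(1/17)) + 1))**2 = (47 + (-2 + (-1/3 + 4/17) + 1))**2 = (47 + (-2 - 5/51 + 1))**2 = (47 - 56/51)**2 = (2341/51)**2 = 5480281/2601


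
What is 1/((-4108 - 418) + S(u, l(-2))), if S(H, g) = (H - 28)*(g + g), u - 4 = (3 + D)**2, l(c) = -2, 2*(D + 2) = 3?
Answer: -1/4455 ≈ -0.00022447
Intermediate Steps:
D = -1/2 (D = -2 + (1/2)*3 = -2 + 3/2 = -1/2 ≈ -0.50000)
u = 41/4 (u = 4 + (3 - 1/2)**2 = 4 + (5/2)**2 = 4 + 25/4 = 41/4 ≈ 10.250)
S(H, g) = 2*g*(-28 + H) (S(H, g) = (-28 + H)*(2*g) = 2*g*(-28 + H))
1/((-4108 - 418) + S(u, l(-2))) = 1/((-4108 - 418) + 2*(-2)*(-28 + 41/4)) = 1/(-4526 + 2*(-2)*(-71/4)) = 1/(-4526 + 71) = 1/(-4455) = -1/4455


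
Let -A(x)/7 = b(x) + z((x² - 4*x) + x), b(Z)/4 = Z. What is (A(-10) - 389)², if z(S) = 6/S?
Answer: 50495236/4225 ≈ 11952.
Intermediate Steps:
b(Z) = 4*Z
A(x) = -42/(x² - 3*x) - 28*x (A(x) = -7*(4*x + 6/((x² - 4*x) + x)) = -7*(4*x + 6/(x² - 3*x)) = -42/(x² - 3*x) - 28*x)
(A(-10) - 389)² = (14*(-3 + 2*(-10)²*(3 - 1*(-10)))/(-10*(-3 - 10)) - 389)² = (14*(-⅒)*(-3 + 2*100*(3 + 10))/(-13) - 389)² = (14*(-⅒)*(-1/13)*(-3 + 2*100*13) - 389)² = (14*(-⅒)*(-1/13)*(-3 + 2600) - 389)² = (14*(-⅒)*(-1/13)*2597 - 389)² = (18179/65 - 389)² = (-7106/65)² = 50495236/4225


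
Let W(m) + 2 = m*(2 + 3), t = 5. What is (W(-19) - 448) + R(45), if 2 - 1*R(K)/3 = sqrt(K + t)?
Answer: -539 - 15*sqrt(2) ≈ -560.21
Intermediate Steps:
R(K) = 6 - 3*sqrt(5 + K) (R(K) = 6 - 3*sqrt(K + 5) = 6 - 3*sqrt(5 + K))
W(m) = -2 + 5*m (W(m) = -2 + m*(2 + 3) = -2 + m*5 = -2 + 5*m)
(W(-19) - 448) + R(45) = ((-2 + 5*(-19)) - 448) + (6 - 3*sqrt(5 + 45)) = ((-2 - 95) - 448) + (6 - 15*sqrt(2)) = (-97 - 448) + (6 - 15*sqrt(2)) = -545 + (6 - 15*sqrt(2)) = -539 - 15*sqrt(2)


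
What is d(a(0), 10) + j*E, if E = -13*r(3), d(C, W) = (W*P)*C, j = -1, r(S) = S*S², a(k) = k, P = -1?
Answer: 351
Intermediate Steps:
r(S) = S³
d(C, W) = -C*W (d(C, W) = (W*(-1))*C = (-W)*C = -C*W)
E = -351 (E = -13*3³ = -13*27 = -351)
d(a(0), 10) + j*E = -1*0*10 - 1*(-351) = 0 + 351 = 351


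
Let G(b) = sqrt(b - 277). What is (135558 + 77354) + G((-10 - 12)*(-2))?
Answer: 212912 + I*sqrt(233) ≈ 2.1291e+5 + 15.264*I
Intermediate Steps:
G(b) = sqrt(-277 + b)
(135558 + 77354) + G((-10 - 12)*(-2)) = (135558 + 77354) + sqrt(-277 + (-10 - 12)*(-2)) = 212912 + sqrt(-277 - 22*(-2)) = 212912 + sqrt(-277 + 44) = 212912 + sqrt(-233) = 212912 + I*sqrt(233)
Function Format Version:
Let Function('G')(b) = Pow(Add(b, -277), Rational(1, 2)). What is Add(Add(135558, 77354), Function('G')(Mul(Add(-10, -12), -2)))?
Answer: Add(212912, Mul(I, Pow(233, Rational(1, 2)))) ≈ Add(2.1291e+5, Mul(15.264, I))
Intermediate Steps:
Function('G')(b) = Pow(Add(-277, b), Rational(1, 2))
Add(Add(135558, 77354), Function('G')(Mul(Add(-10, -12), -2))) = Add(Add(135558, 77354), Pow(Add(-277, Mul(Add(-10, -12), -2)), Rational(1, 2))) = Add(212912, Pow(Add(-277, Mul(-22, -2)), Rational(1, 2))) = Add(212912, Pow(Add(-277, 44), Rational(1, 2))) = Add(212912, Pow(-233, Rational(1, 2))) = Add(212912, Mul(I, Pow(233, Rational(1, 2))))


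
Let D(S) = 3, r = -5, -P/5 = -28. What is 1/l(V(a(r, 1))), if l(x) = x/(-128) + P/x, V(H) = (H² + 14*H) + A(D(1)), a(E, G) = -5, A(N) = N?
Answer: -192/577 ≈ -0.33276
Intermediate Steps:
P = 140 (P = -5*(-28) = 140)
V(H) = 3 + H² + 14*H (V(H) = (H² + 14*H) + 3 = 3 + H² + 14*H)
l(x) = 140/x - x/128 (l(x) = x/(-128) + 140/x = x*(-1/128) + 140/x = -x/128 + 140/x = 140/x - x/128)
1/l(V(a(r, 1))) = 1/(140/(3 + (-5)² + 14*(-5)) - (3 + (-5)² + 14*(-5))/128) = 1/(140/(3 + 25 - 70) - (3 + 25 - 70)/128) = 1/(140/(-42) - 1/128*(-42)) = 1/(140*(-1/42) + 21/64) = 1/(-10/3 + 21/64) = 1/(-577/192) = -192/577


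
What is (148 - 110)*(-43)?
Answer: -1634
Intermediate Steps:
(148 - 110)*(-43) = 38*(-43) = -1634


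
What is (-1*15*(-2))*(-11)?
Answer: -330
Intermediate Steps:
(-1*15*(-2))*(-11) = -15*(-2)*(-11) = 30*(-11) = -330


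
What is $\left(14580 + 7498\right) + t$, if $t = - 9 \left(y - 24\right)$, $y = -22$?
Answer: $22492$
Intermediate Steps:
$t = 414$ ($t = - 9 \left(-22 - 24\right) = \left(-9\right) \left(-46\right) = 414$)
$\left(14580 + 7498\right) + t = \left(14580 + 7498\right) + 414 = 22078 + 414 = 22492$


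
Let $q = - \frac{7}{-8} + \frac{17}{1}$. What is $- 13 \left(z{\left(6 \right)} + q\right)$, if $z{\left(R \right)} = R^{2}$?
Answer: $- \frac{5603}{8} \approx -700.38$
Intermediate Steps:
$q = \frac{143}{8}$ ($q = \left(-7\right) \left(- \frac{1}{8}\right) + 17 \cdot 1 = \frac{7}{8} + 17 = \frac{143}{8} \approx 17.875$)
$- 13 \left(z{\left(6 \right)} + q\right) = - 13 \left(6^{2} + \frac{143}{8}\right) = - 13 \left(36 + \frac{143}{8}\right) = \left(-13\right) \frac{431}{8} = - \frac{5603}{8}$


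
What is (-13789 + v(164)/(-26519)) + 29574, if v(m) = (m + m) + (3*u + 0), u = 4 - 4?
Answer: 418602087/26519 ≈ 15785.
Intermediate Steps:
u = 0
v(m) = 2*m (v(m) = (m + m) + (3*0 + 0) = 2*m + (0 + 0) = 2*m + 0 = 2*m)
(-13789 + v(164)/(-26519)) + 29574 = (-13789 + (2*164)/(-26519)) + 29574 = (-13789 + 328*(-1/26519)) + 29574 = (-13789 - 328/26519) + 29574 = -365670819/26519 + 29574 = 418602087/26519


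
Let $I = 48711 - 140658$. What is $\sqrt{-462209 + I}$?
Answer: $2 i \sqrt{138539} \approx 744.42 i$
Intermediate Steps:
$I = -91947$ ($I = 48711 - 140658 = -91947$)
$\sqrt{-462209 + I} = \sqrt{-462209 - 91947} = \sqrt{-554156} = 2 i \sqrt{138539}$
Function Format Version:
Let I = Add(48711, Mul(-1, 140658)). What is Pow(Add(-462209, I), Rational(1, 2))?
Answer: Mul(2, I, Pow(138539, Rational(1, 2))) ≈ Mul(744.42, I)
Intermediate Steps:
I = -91947 (I = Add(48711, -140658) = -91947)
Pow(Add(-462209, I), Rational(1, 2)) = Pow(Add(-462209, -91947), Rational(1, 2)) = Pow(-554156, Rational(1, 2)) = Mul(2, I, Pow(138539, Rational(1, 2)))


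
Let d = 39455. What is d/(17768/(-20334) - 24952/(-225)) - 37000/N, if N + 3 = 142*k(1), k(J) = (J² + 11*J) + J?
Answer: 52343283165625/154620379604 ≈ 338.53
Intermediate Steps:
k(J) = J² + 12*J
N = 1843 (N = -3 + 142*(1*(12 + 1)) = -3 + 142*(1*13) = -3 + 142*13 = -3 + 1846 = 1843)
d/(17768/(-20334) - 24952/(-225)) - 37000/N = 39455/(17768/(-20334) - 24952/(-225)) - 37000/1843 = 39455/(17768*(-1/20334) - 24952*(-1/225)) - 37000*1/1843 = 39455/(-8884/10167 + 24952/225) - 37000/1843 = 39455/(83896028/762525) - 37000/1843 = 39455*(762525/83896028) - 37000/1843 = 30085423875/83896028 - 37000/1843 = 52343283165625/154620379604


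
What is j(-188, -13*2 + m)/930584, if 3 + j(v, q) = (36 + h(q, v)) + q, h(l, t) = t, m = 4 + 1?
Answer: -22/116323 ≈ -0.00018913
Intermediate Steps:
m = 5
j(v, q) = 33 + q + v (j(v, q) = -3 + ((36 + v) + q) = -3 + (36 + q + v) = 33 + q + v)
j(-188, -13*2 + m)/930584 = (33 + (-13*2 + 5) - 188)/930584 = (33 + (-26 + 5) - 188)*(1/930584) = (33 - 21 - 188)*(1/930584) = -176*1/930584 = -22/116323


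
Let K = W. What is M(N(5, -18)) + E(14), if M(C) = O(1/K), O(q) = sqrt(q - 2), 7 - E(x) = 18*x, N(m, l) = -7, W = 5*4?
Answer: -245 + I*sqrt(195)/10 ≈ -245.0 + 1.3964*I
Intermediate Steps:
W = 20
K = 20
E(x) = 7 - 18*x
O(q) = sqrt(-2 + q)
M(C) = I*sqrt(195)/10 (M(C) = sqrt(-2 + 1/20) = sqrt(-39/20) = I*sqrt(195)/10)
M(N(5, -18)) + E(14) = I*sqrt(195)/10 + (7 - 18*14) = I*sqrt(195)/10 + (7 - 252) = I*sqrt(195)/10 - 245 = -245 + I*sqrt(195)/10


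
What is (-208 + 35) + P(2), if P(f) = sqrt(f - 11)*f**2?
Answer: -173 + 12*I ≈ -173.0 + 12.0*I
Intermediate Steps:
P(f) = f**2*sqrt(-11 + f) (P(f) = sqrt(-11 + f)*f**2 = f**2*sqrt(-11 + f))
(-208 + 35) + P(2) = (-208 + 35) + 2**2*sqrt(-11 + 2) = -173 + 4*sqrt(-9) = -173 + 4*(3*I) = -173 + 12*I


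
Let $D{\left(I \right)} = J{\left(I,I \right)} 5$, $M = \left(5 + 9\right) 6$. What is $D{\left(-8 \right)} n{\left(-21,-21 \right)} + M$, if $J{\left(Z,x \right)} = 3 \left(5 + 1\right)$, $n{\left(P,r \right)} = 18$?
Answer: $1704$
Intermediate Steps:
$J{\left(Z,x \right)} = 18$ ($J{\left(Z,x \right)} = 3 \cdot 6 = 18$)
$M = 84$ ($M = 14 \cdot 6 = 84$)
$D{\left(I \right)} = 90$ ($D{\left(I \right)} = 18 \cdot 5 = 90$)
$D{\left(-8 \right)} n{\left(-21,-21 \right)} + M = 90 \cdot 18 + 84 = 1620 + 84 = 1704$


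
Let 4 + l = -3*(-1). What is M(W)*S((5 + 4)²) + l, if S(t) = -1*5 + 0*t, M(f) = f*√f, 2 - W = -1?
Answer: -1 - 15*√3 ≈ -26.981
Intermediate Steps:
W = 3 (W = 2 - 1*(-1) = 2 + 1 = 3)
l = -1 (l = -4 - 3*(-1) = -4 + 3 = -1)
M(f) = f^(3/2)
S(t) = -5 (S(t) = -5 + 0 = -5)
M(W)*S((5 + 4)²) + l = 3^(3/2)*(-5) - 1 = (3*√3)*(-5) - 1 = -15*√3 - 1 = -1 - 15*√3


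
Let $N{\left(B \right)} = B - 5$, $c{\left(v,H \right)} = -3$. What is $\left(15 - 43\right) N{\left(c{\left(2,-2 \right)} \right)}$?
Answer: $224$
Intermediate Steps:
$N{\left(B \right)} = -5 + B$
$\left(15 - 43\right) N{\left(c{\left(2,-2 \right)} \right)} = \left(15 - 43\right) \left(-5 - 3\right) = \left(-28\right) \left(-8\right) = 224$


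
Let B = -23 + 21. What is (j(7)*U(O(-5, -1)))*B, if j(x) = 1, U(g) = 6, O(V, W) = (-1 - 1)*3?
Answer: -12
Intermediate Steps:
O(V, W) = -6 (O(V, W) = -2*3 = -6)
B = -2
(j(7)*U(O(-5, -1)))*B = (1*6)*(-2) = 6*(-2) = -12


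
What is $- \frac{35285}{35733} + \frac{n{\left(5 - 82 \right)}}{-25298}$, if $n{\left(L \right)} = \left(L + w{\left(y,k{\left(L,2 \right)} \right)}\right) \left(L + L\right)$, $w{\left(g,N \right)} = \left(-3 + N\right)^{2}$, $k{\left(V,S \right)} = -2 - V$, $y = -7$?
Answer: $\frac{1943612746}{64569531} \approx 30.101$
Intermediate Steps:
$n{\left(L \right)} = 2 L \left(L + \left(-5 - L\right)^{2}\right)$ ($n{\left(L \right)} = \left(L + \left(-3 - \left(2 + L\right)\right)^{2}\right) \left(L + L\right) = \left(L + \left(-5 - L\right)^{2}\right) 2 L = 2 L \left(L + \left(-5 - L\right)^{2}\right)$)
$- \frac{35285}{35733} + \frac{n{\left(5 - 82 \right)}}{-25298} = - \frac{35285}{35733} + \frac{2 \left(5 - 82\right) \left(\left(5 - 82\right) + \left(5 + \left(5 - 82\right)\right)^{2}\right)}{-25298} = \left(-35285\right) \frac{1}{35733} + 2 \left(5 - 82\right) \left(\left(5 - 82\right) + \left(5 + \left(5 - 82\right)\right)^{2}\right) \left(- \frac{1}{25298}\right) = - \frac{35285}{35733} + 2 \left(-77\right) \left(-77 + \left(5 - 77\right)^{2}\right) \left(- \frac{1}{25298}\right) = - \frac{35285}{35733} + 2 \left(-77\right) \left(-77 + \left(-72\right)^{2}\right) \left(- \frac{1}{25298}\right) = - \frac{35285}{35733} + 2 \left(-77\right) \left(-77 + 5184\right) \left(- \frac{1}{25298}\right) = - \frac{35285}{35733} + 2 \left(-77\right) 5107 \left(- \frac{1}{25298}\right) = - \frac{35285}{35733} - - \frac{56177}{1807} = - \frac{35285}{35733} + \frac{56177}{1807} = \frac{1943612746}{64569531}$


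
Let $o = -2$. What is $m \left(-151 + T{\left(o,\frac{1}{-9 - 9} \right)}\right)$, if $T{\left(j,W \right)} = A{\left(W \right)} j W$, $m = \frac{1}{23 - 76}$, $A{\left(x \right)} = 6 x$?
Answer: $\frac{4078}{1431} \approx 2.8498$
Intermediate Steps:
$m = - \frac{1}{53}$ ($m = \frac{1}{23 - 76} = \frac{1}{-53} = - \frac{1}{53} \approx -0.018868$)
$T{\left(j,W \right)} = 6 j W^{2}$ ($T{\left(j,W \right)} = 6 W j W = 6 j W^{2}$)
$m \left(-151 + T{\left(o,\frac{1}{-9 - 9} \right)}\right) = - \frac{-151 + 6 \left(-2\right) \left(\frac{1}{-9 - 9}\right)^{2}}{53} = - \frac{-151 + 6 \left(-2\right) \left(\frac{1}{-18}\right)^{2}}{53} = - \frac{-151 + 6 \left(-2\right) \left(- \frac{1}{18}\right)^{2}}{53} = - \frac{-151 + 6 \left(-2\right) \frac{1}{324}}{53} = - \frac{-151 - \frac{1}{27}}{53} = \left(- \frac{1}{53}\right) \left(- \frac{4078}{27}\right) = \frac{4078}{1431}$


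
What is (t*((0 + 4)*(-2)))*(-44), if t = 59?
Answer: 20768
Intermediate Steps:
(t*((0 + 4)*(-2)))*(-44) = (59*((0 + 4)*(-2)))*(-44) = (59*(4*(-2)))*(-44) = (59*(-8))*(-44) = -472*(-44) = 20768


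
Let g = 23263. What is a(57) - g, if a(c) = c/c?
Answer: -23262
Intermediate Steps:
a(c) = 1
a(57) - g = 1 - 1*23263 = 1 - 23263 = -23262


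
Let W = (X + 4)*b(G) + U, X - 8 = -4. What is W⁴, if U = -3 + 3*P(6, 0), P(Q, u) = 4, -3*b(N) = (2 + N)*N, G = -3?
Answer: 1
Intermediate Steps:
X = 4 (X = 8 - 4 = 4)
b(N) = -N*(2 + N)/3 (b(N) = -(2 + N)*N/3 = -N*(2 + N)/3)
U = 9 (U = -3 + 3*4 = -3 + 12 = 9)
W = 1 (W = (4 + 4)*(-⅓*(-3)*(2 - 3)) + 9 = 8*(-⅓*(-3)*(-1)) + 9 = 8*(-1) + 9 = -8 + 9 = 1)
W⁴ = 1⁴ = 1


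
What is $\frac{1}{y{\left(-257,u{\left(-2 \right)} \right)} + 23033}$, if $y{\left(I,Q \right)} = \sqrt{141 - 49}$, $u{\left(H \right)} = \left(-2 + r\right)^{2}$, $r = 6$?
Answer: $\frac{23033}{530518997} - \frac{2 \sqrt{23}}{530518997} \approx 4.3398 \cdot 10^{-5}$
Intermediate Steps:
$u{\left(H \right)} = 16$ ($u{\left(H \right)} = \left(-2 + 6\right)^{2} = 4^{2} = 16$)
$y{\left(I,Q \right)} = 2 \sqrt{23}$ ($y{\left(I,Q \right)} = \sqrt{92} = 2 \sqrt{23}$)
$\frac{1}{y{\left(-257,u{\left(-2 \right)} \right)} + 23033} = \frac{1}{2 \sqrt{23} + 23033} = \frac{1}{23033 + 2 \sqrt{23}}$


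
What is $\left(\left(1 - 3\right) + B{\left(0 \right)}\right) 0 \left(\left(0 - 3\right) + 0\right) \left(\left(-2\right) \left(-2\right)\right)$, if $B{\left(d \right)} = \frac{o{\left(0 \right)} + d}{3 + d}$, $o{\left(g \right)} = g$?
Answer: $0$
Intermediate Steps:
$B{\left(d \right)} = \frac{d}{3 + d}$ ($B{\left(d \right)} = \frac{0 + d}{3 + d} = \frac{d}{3 + d}$)
$\left(\left(1 - 3\right) + B{\left(0 \right)}\right) 0 \left(\left(0 - 3\right) + 0\right) \left(\left(-2\right) \left(-2\right)\right) = \left(\left(1 - 3\right) + \frac{0}{3 + 0}\right) 0 \left(\left(0 - 3\right) + 0\right) \left(\left(-2\right) \left(-2\right)\right) = \left(-2 + \frac{0}{3}\right) 0 \left(-3 + 0\right) 4 = \left(-2 + 0 \cdot \frac{1}{3}\right) 0 \left(-3\right) 4 = \left(-2 + 0\right) 0 \left(-3\right) 4 = \left(-2\right) 0 \left(-3\right) 4 = 0 \left(-3\right) 4 = 0 \cdot 4 = 0$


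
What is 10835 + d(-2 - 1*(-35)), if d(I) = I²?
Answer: 11924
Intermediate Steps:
10835 + d(-2 - 1*(-35)) = 10835 + (-2 - 1*(-35))² = 10835 + (-2 + 35)² = 10835 + 33² = 10835 + 1089 = 11924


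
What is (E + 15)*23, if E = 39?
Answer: 1242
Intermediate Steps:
(E + 15)*23 = (39 + 15)*23 = 54*23 = 1242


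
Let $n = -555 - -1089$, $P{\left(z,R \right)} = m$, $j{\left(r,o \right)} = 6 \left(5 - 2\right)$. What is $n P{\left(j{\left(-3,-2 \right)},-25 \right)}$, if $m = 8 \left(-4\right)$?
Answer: $-17088$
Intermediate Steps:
$j{\left(r,o \right)} = 18$ ($j{\left(r,o \right)} = 6 \cdot 3 = 18$)
$m = -32$
$P{\left(z,R \right)} = -32$
$n = 534$ ($n = -555 + 1089 = 534$)
$n P{\left(j{\left(-3,-2 \right)},-25 \right)} = 534 \left(-32\right) = -17088$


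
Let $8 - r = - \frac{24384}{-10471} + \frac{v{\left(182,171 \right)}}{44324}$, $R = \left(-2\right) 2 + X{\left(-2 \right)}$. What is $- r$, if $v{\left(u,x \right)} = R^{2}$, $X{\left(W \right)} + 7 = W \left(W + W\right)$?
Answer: $- \frac{2632042177}{464116604} \approx -5.6711$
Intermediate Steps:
$X{\left(W \right)} = -7 + 2 W^{2}$ ($X{\left(W \right)} = -7 + W \left(W + W\right) = -7 + W 2 W = -7 + 2 W^{2}$)
$R = -3$ ($R = \left(-2\right) 2 - \left(7 - 2 \left(-2\right)^{2}\right) = -4 + \left(-7 + 2 \cdot 4\right) = -4 + \left(-7 + 8\right) = -4 + 1 = -3$)
$v{\left(u,x \right)} = 9$ ($v{\left(u,x \right)} = \left(-3\right)^{2} = 9$)
$r = \frac{2632042177}{464116604}$ ($r = 8 - \left(- \frac{24384}{-10471} + \frac{9}{44324}\right) = 8 - \left(\left(-24384\right) \left(- \frac{1}{10471}\right) + 9 \cdot \frac{1}{44324}\right) = 8 - \left(\frac{24384}{10471} + \frac{9}{44324}\right) = 8 - \frac{1080890655}{464116604} = \frac{2632042177}{464116604} \approx 5.6711$)
$- r = \left(-1\right) \frac{2632042177}{464116604} = - \frac{2632042177}{464116604}$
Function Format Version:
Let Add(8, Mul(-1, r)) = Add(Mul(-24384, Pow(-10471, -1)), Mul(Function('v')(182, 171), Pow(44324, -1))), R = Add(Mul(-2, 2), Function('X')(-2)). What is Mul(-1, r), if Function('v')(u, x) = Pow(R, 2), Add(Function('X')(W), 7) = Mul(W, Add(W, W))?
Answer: Rational(-2632042177, 464116604) ≈ -5.6711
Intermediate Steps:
Function('X')(W) = Add(-7, Mul(2, Pow(W, 2))) (Function('X')(W) = Add(-7, Mul(W, Add(W, W))) = Add(-7, Mul(W, Mul(2, W))) = Add(-7, Mul(2, Pow(W, 2))))
R = -3 (R = Add(Mul(-2, 2), Add(-7, Mul(2, Pow(-2, 2)))) = Add(-4, Add(-7, Mul(2, 4))) = Add(-4, Add(-7, 8)) = Add(-4, 1) = -3)
Function('v')(u, x) = 9 (Function('v')(u, x) = Pow(-3, 2) = 9)
r = Rational(2632042177, 464116604) (r = Add(8, Mul(-1, Add(Mul(-24384, Pow(-10471, -1)), Mul(9, Pow(44324, -1))))) = Add(8, Mul(-1, Add(Mul(-24384, Rational(-1, 10471)), Mul(9, Rational(1, 44324))))) = Add(8, Mul(-1, Add(Rational(24384, 10471), Rational(9, 44324)))) = Add(8, Mul(-1, Rational(1080890655, 464116604))) = Add(8, Rational(-1080890655, 464116604)) = Rational(2632042177, 464116604) ≈ 5.6711)
Mul(-1, r) = Mul(-1, Rational(2632042177, 464116604)) = Rational(-2632042177, 464116604)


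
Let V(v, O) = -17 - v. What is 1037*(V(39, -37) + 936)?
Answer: 912560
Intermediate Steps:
1037*(V(39, -37) + 936) = 1037*((-17 - 1*39) + 936) = 1037*((-17 - 39) + 936) = 1037*(-56 + 936) = 1037*880 = 912560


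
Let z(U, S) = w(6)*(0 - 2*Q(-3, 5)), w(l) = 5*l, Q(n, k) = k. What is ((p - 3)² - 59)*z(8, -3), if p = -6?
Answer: -6600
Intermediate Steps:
z(U, S) = -300 (z(U, S) = (5*6)*(0 - 2*5) = 30*(0 - 10) = 30*(-10) = -300)
((p - 3)² - 59)*z(8, -3) = ((-6 - 3)² - 59)*(-300) = ((-9)² - 59)*(-300) = (81 - 59)*(-300) = 22*(-300) = -6600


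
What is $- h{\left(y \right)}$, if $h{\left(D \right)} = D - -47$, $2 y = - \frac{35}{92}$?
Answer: $- \frac{8613}{184} \approx -46.81$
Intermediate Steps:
$y = - \frac{35}{184}$ ($y = \frac{\left(-35\right) \frac{1}{92}}{2} = \frac{1}{2} \left(- \frac{35}{92}\right) = - \frac{35}{184} \approx -0.19022$)
$h{\left(D \right)} = 47 + D$ ($h{\left(D \right)} = D + 47 = 47 + D$)
$- h{\left(y \right)} = - (47 - \frac{35}{184}) = \left(-1\right) \frac{8613}{184} = - \frac{8613}{184}$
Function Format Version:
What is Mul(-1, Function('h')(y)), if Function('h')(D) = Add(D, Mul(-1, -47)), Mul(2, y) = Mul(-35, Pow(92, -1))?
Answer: Rational(-8613, 184) ≈ -46.810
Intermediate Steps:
y = Rational(-35, 184) (y = Mul(Rational(1, 2), Mul(-35, Pow(92, -1))) = Mul(Rational(1, 2), Mul(-35, Rational(1, 92))) = Mul(Rational(1, 2), Rational(-35, 92)) = Rational(-35, 184) ≈ -0.19022)
Function('h')(D) = Add(47, D) (Function('h')(D) = Add(D, 47) = Add(47, D))
Mul(-1, Function('h')(y)) = Mul(-1, Add(47, Rational(-35, 184))) = Mul(-1, Rational(8613, 184)) = Rational(-8613, 184)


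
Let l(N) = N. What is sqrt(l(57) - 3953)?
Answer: 2*I*sqrt(974) ≈ 62.418*I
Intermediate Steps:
sqrt(l(57) - 3953) = sqrt(57 - 3953) = sqrt(-3896) = 2*I*sqrt(974)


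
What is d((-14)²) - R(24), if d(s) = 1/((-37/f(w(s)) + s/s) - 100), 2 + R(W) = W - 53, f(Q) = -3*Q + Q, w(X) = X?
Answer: 1201509/38771 ≈ 30.990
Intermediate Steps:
f(Q) = -2*Q
R(W) = -55 + W (R(W) = -2 + (W - 53) = -2 + (-53 + W) = -55 + W)
d(s) = 1/(-99 + 37/(2*s)) (d(s) = 1/((-37*(-1/(2*s)) + s/s) - 100) = 1/((-(-37)/(2*s) + 1) - 100) = 1/((37/(2*s) + 1) - 100) = 1/((1 + 37/(2*s)) - 100) = 1/(-99 + 37/(2*s)))
d((-14)²) - R(24) = 2*(-14)²/(37 - 198*(-14)²) - (-55 + 24) = 2*196/(37 - 198*196) - 1*(-31) = 2*196/(37 - 38808) + 31 = 2*196/(-38771) + 31 = 2*196*(-1/38771) + 31 = -392/38771 + 31 = 1201509/38771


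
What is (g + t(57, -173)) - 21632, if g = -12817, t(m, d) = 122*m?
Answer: -27495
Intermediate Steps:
(g + t(57, -173)) - 21632 = (-12817 + 122*57) - 21632 = (-12817 + 6954) - 21632 = -5863 - 21632 = -27495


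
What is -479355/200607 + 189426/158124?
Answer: -2099852691/1762265626 ≈ -1.1916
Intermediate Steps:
-479355/200607 + 189426/158124 = -479355*1/200607 + 189426*(1/158124) = -159785/66869 + 31571/26354 = -2099852691/1762265626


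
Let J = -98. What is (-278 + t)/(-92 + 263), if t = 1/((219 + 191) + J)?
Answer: -4565/2808 ≈ -1.6257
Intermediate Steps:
t = 1/312 (t = 1/((219 + 191) - 98) = 1/(410 - 98) = 1/312 ≈ 0.0032051)
(-278 + t)/(-92 + 263) = (-278 + 1/312)/(-92 + 263) = -86735/312/171 = -86735/312*1/171 = -4565/2808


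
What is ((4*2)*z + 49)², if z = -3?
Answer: 625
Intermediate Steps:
((4*2)*z + 49)² = ((4*2)*(-3) + 49)² = (8*(-3) + 49)² = (-24 + 49)² = 25² = 625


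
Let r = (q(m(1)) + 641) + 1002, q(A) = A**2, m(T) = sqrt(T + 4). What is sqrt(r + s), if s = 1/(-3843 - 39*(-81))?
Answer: sqrt(21417389)/114 ≈ 40.596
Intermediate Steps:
m(T) = sqrt(4 + T)
s = -1/684 (s = 1/(-3843 + 3159) = 1/(-684) = -1/684 ≈ -0.0014620)
r = 1648 (r = ((sqrt(4 + 1))**2 + 641) + 1002 = ((sqrt(5))**2 + 641) + 1002 = (5 + 641) + 1002 = 646 + 1002 = 1648)
sqrt(r + s) = sqrt(1648 - 1/684) = sqrt(1127231/684) = sqrt(21417389)/114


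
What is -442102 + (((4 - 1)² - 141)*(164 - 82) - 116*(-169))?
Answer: -433322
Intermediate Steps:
-442102 + (((4 - 1)² - 141)*(164 - 82) - 116*(-169)) = -442102 + ((3² - 141)*82 + 19604) = -442102 + ((9 - 141)*82 + 19604) = -442102 + (-132*82 + 19604) = -442102 + (-10824 + 19604) = -442102 + 8780 = -433322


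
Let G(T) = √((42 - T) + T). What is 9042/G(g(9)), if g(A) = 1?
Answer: 1507*√42/7 ≈ 1395.2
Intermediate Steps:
G(T) = √42
9042/G(g(9)) = 9042/(√42) = 9042*(√42/42) = 1507*√42/7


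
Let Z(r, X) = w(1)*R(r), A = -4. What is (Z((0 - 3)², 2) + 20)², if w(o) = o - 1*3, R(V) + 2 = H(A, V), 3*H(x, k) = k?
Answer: 324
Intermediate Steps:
H(x, k) = k/3
R(V) = -2 + V/3
w(o) = -3 + o (w(o) = o - 3 = -3 + o)
Z(r, X) = 4 - 2*r/3 (Z(r, X) = (-3 + 1)*(-2 + r/3) = -2*(-2 + r/3) = 4 - 2*r/3)
(Z((0 - 3)², 2) + 20)² = ((4 - 2*(0 - 3)²/3) + 20)² = ((4 - ⅔*(-3)²) + 20)² = ((4 - ⅔*9) + 20)² = ((4 - 6) + 20)² = (-2 + 20)² = 18² = 324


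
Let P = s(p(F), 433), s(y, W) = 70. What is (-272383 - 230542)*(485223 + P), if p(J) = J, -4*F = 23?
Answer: -244065982025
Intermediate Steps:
F = -23/4 (F = -¼*23 = -23/4 ≈ -5.7500)
P = 70
(-272383 - 230542)*(485223 + P) = (-272383 - 230542)*(485223 + 70) = -502925*485293 = -244065982025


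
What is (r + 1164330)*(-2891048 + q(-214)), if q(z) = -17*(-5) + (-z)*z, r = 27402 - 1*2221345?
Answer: 3023725244267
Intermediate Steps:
r = -2193943 (r = 27402 - 2221345 = -2193943)
q(z) = 85 - z**2
(r + 1164330)*(-2891048 + q(-214)) = (-2193943 + 1164330)*(-2891048 + (85 - 1*(-214)**2)) = -1029613*(-2891048 + (85 - 1*45796)) = -1029613*(-2891048 + (85 - 45796)) = -1029613*(-2891048 - 45711) = -1029613*(-2936759) = 3023725244267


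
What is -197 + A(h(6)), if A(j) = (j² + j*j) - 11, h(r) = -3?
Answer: -190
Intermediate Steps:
A(j) = -11 + 2*j² (A(j) = (j² + j²) - 11 = 2*j² - 11 = -11 + 2*j²)
-197 + A(h(6)) = -197 + (-11 + 2*(-3)²) = -197 + (-11 + 2*9) = -197 + (-11 + 18) = -197 + 7 = -190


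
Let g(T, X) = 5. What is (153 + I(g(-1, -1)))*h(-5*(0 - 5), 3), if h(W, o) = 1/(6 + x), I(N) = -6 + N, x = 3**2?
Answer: 152/15 ≈ 10.133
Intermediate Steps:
x = 9
h(W, o) = 1/15 (h(W, o) = 1/(6 + 9) = 1/15)
(153 + I(g(-1, -1)))*h(-5*(0 - 5), 3) = (153 + (-6 + 5))*(1/15) = (153 - 1)*(1/15) = 152*(1/15) = 152/15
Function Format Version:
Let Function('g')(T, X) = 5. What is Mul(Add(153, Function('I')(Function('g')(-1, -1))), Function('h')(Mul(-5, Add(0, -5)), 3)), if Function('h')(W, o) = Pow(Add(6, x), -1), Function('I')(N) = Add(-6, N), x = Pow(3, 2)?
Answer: Rational(152, 15) ≈ 10.133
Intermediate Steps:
x = 9
Function('h')(W, o) = Rational(1, 15) (Function('h')(W, o) = Pow(Add(6, 9), -1) = Pow(15, -1) = Rational(1, 15))
Mul(Add(153, Function('I')(Function('g')(-1, -1))), Function('h')(Mul(-5, Add(0, -5)), 3)) = Mul(Add(153, Add(-6, 5)), Rational(1, 15)) = Mul(Add(153, -1), Rational(1, 15)) = Mul(152, Rational(1, 15)) = Rational(152, 15)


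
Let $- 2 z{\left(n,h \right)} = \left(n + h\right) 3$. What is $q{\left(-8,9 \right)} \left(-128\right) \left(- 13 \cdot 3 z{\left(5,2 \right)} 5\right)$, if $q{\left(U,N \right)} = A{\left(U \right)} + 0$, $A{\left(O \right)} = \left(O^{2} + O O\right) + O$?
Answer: $-31449600$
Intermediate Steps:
$A{\left(O \right)} = O + 2 O^{2}$ ($A{\left(O \right)} = \left(O^{2} + O^{2}\right) + O = 2 O^{2} + O = O + 2 O^{2}$)
$z{\left(n,h \right)} = - \frac{3 h}{2} - \frac{3 n}{2}$ ($z{\left(n,h \right)} = - \frac{\left(n + h\right) 3}{2} = - \frac{\left(h + n\right) 3}{2} = - \frac{3 h + 3 n}{2} = - \frac{3 h}{2} - \frac{3 n}{2}$)
$q{\left(U,N \right)} = U \left(1 + 2 U\right)$ ($q{\left(U,N \right)} = U \left(1 + 2 U\right) + 0 = U \left(1 + 2 U\right)$)
$q{\left(-8,9 \right)} \left(-128\right) \left(- 13 \cdot 3 z{\left(5,2 \right)} 5\right) = - 8 \left(1 + 2 \left(-8\right)\right) \left(-128\right) \left(- 13 \cdot 3 \left(\left(- \frac{3}{2}\right) 2 - \frac{15}{2}\right) 5\right) = - 8 \left(1 - 16\right) \left(-128\right) \left(- 13 \cdot 3 \left(-3 - \frac{15}{2}\right) 5\right) = \left(-8\right) \left(-15\right) \left(-128\right) \left(- 13 \cdot 3 \left(- \frac{21}{2}\right) 5\right) = 120 \left(-128\right) \left(- 13 \left(\left(- \frac{63}{2}\right) 5\right)\right) = - 15360 \left(\left(-13\right) \left(- \frac{315}{2}\right)\right) = \left(-15360\right) \frac{4095}{2} = -31449600$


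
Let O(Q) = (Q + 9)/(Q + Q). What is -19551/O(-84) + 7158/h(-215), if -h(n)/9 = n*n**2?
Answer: -1305730737494/29815125 ≈ -43794.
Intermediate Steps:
h(n) = -9*n**3 (h(n) = -9*n*n**2 = -9*n**3)
O(Q) = (9 + Q)/(2*Q) (O(Q) = (9 + Q)/((2*Q)) = (9 + Q)*(1/(2*Q)) = (9 + Q)/(2*Q))
-19551/O(-84) + 7158/h(-215) = -19551*(-168/(9 - 84)) + 7158/((-9*(-215)**3)) = -19551/((1/2)*(-1/84)*(-75)) + 7158/((-9*(-9938375))) = -19551/25/56 + 7158/89445375 = -19551*56/25 + 7158*(1/89445375) = -1094856/25 + 2386/29815125 = -1305730737494/29815125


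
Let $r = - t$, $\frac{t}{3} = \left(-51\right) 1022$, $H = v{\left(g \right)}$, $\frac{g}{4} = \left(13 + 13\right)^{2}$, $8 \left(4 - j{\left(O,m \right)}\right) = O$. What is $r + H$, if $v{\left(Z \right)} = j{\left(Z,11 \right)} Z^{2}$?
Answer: $-2441923378$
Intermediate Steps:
$j{\left(O,m \right)} = 4 - \frac{O}{8}$
$g = 2704$ ($g = 4 \left(13 + 13\right)^{2} = 4 \cdot 26^{2} = 4 \cdot 676 = 2704$)
$v{\left(Z \right)} = Z^{2} \left(4 - \frac{Z}{8}\right)$ ($v{\left(Z \right)} = \left(4 - \frac{Z}{8}\right) Z^{2} = Z^{2} \left(4 - \frac{Z}{8}\right)$)
$H = -2442079744$ ($H = \frac{2704^{2} \left(32 - 2704\right)}{8} = \frac{1}{8} \cdot 7311616 \left(32 - 2704\right) = \frac{1}{8} \cdot 7311616 \left(-2672\right) = -2442079744$)
$t = -156366$ ($t = 3 \left(\left(-51\right) 1022\right) = 3 \left(-52122\right) = -156366$)
$r = 156366$ ($r = \left(-1\right) \left(-156366\right) = 156366$)
$r + H = 156366 - 2442079744 = -2441923378$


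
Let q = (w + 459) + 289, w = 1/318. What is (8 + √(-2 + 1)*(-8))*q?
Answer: 951460/159 - 951460*I/159 ≈ 5984.0 - 5984.0*I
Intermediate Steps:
w = 1/318 ≈ 0.0031447
q = 237865/318 (q = (1/318 + 459) + 289 = 145963/318 + 289 = 237865/318 ≈ 748.00)
(8 + √(-2 + 1)*(-8))*q = (8 + √(-2 + 1)*(-8))*(237865/318) = (8 + √(-1)*(-8))*(237865/318) = (8 + I*(-8))*(237865/318) = (8 - 8*I)*(237865/318) = 951460/159 - 951460*I/159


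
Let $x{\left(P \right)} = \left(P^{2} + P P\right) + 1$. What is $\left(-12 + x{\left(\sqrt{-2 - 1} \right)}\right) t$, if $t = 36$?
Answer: $-612$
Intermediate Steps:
$x{\left(P \right)} = 1 + 2 P^{2}$ ($x{\left(P \right)} = \left(P^{2} + P^{2}\right) + 1 = 2 P^{2} + 1 = 1 + 2 P^{2}$)
$\left(-12 + x{\left(\sqrt{-2 - 1} \right)}\right) t = \left(-12 + \left(1 + 2 \left(\sqrt{-2 - 1}\right)^{2}\right)\right) 36 = \left(-12 + \left(1 + 2 \left(\sqrt{-3}\right)^{2}\right)\right) 36 = \left(-12 + \left(1 + 2 \left(i \sqrt{3}\right)^{2}\right)\right) 36 = \left(-12 + \left(1 + 2 \left(-3\right)\right)\right) 36 = \left(-12 + \left(1 - 6\right)\right) 36 = \left(-12 - 5\right) 36 = \left(-17\right) 36 = -612$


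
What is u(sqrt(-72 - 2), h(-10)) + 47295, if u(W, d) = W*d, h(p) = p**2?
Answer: 47295 + 100*I*sqrt(74) ≈ 47295.0 + 860.23*I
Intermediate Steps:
u(sqrt(-72 - 2), h(-10)) + 47295 = sqrt(-72 - 2)*(-10)**2 + 47295 = sqrt(-74)*100 + 47295 = (I*sqrt(74))*100 + 47295 = 100*I*sqrt(74) + 47295 = 47295 + 100*I*sqrt(74)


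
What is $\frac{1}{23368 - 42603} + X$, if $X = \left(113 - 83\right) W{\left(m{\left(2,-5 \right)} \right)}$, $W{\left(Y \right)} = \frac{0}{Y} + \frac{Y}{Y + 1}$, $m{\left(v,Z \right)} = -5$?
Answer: $\frac{1442623}{38470} \approx 37.5$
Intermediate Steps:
$W{\left(Y \right)} = \frac{Y}{1 + Y}$ ($W{\left(Y \right)} = 0 + \frac{Y}{1 + Y} = \frac{Y}{1 + Y}$)
$X = \frac{75}{2}$ ($X = \left(113 - 83\right) \left(- \frac{5}{1 - 5}\right) = 30 \left(- \frac{5}{-4}\right) = 30 \left(\left(-5\right) \left(- \frac{1}{4}\right)\right) = 30 \cdot \frac{5}{4} = \frac{75}{2} \approx 37.5$)
$\frac{1}{23368 - 42603} + X = \frac{1}{23368 - 42603} + \frac{75}{2} = \frac{1}{-19235} + \frac{75}{2} = - \frac{1}{19235} + \frac{75}{2} = \frac{1442623}{38470}$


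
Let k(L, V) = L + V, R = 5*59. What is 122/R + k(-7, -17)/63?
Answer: 202/6195 ≈ 0.032607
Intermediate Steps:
R = 295
122/R + k(-7, -17)/63 = 122/295 + (-7 - 17)/63 = 122*(1/295) - 24*1/63 = 122/295 - 8/21 = 202/6195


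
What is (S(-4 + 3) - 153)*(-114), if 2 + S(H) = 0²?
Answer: 17670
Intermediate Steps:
S(H) = -2 (S(H) = -2 + 0² = -2 + 0 = -2)
(S(-4 + 3) - 153)*(-114) = (-2 - 153)*(-114) = -155*(-114) = 17670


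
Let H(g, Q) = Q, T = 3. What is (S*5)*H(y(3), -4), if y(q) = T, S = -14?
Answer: 280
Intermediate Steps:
y(q) = 3
(S*5)*H(y(3), -4) = -14*5*(-4) = -70*(-4) = 280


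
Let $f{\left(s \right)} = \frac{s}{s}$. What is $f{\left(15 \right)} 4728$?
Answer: $4728$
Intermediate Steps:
$f{\left(s \right)} = 1$
$f{\left(15 \right)} 4728 = 1 \cdot 4728 = 4728$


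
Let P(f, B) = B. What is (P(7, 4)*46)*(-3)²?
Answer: 1656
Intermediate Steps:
(P(7, 4)*46)*(-3)² = (4*46)*(-3)² = 184*9 = 1656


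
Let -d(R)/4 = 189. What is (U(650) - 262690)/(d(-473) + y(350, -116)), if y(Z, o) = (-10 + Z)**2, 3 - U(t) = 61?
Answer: -65687/28711 ≈ -2.2879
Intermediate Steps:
d(R) = -756 (d(R) = -4*189 = -756)
U(t) = -58 (U(t) = 3 - 1*61 = 3 - 61 = -58)
(U(650) - 262690)/(d(-473) + y(350, -116)) = (-58 - 262690)/(-756 + (-10 + 350)**2) = -262748/(-756 + 340**2) = -262748/(-756 + 115600) = -262748/114844 = -262748*1/114844 = -65687/28711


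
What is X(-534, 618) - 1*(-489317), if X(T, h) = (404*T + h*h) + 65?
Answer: 655570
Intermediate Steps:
X(T, h) = 65 + h**2 + 404*T (X(T, h) = (404*T + h**2) + 65 = (h**2 + 404*T) + 65 = 65 + h**2 + 404*T)
X(-534, 618) - 1*(-489317) = (65 + 618**2 + 404*(-534)) - 1*(-489317) = (65 + 381924 - 215736) + 489317 = 166253 + 489317 = 655570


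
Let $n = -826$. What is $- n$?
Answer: $826$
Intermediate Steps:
$- n = \left(-1\right) \left(-826\right) = 826$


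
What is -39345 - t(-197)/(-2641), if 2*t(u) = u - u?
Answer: -39345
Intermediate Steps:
t(u) = 0 (t(u) = (u - u)/2 = (1/2)*0 = 0)
-39345 - t(-197)/(-2641) = -39345 - 0/(-2641) = -39345 - 0*(-1)/2641 = -39345 - 1*0 = -39345 + 0 = -39345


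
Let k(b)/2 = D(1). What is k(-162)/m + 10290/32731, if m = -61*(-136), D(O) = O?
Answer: 42715651/135768188 ≈ 0.31462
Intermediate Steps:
m = 8296
k(b) = 2 (k(b) = 2*1 = 2)
k(-162)/m + 10290/32731 = 2/8296 + 10290/32731 = 2*(1/8296) + 10290*(1/32731) = 1/4148 + 10290/32731 = 42715651/135768188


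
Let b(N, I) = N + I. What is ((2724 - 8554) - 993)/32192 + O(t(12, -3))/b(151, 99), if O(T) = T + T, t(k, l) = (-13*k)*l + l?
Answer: 2823281/804800 ≈ 3.5081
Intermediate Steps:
t(k, l) = l - 13*k*l (t(k, l) = -13*k*l + l = l - 13*k*l)
O(T) = 2*T
b(N, I) = I + N
((2724 - 8554) - 993)/32192 + O(t(12, -3))/b(151, 99) = ((2724 - 8554) - 993)/32192 + (2*(-3*(1 - 13*12)))/(99 + 151) = (-5830 - 993)*(1/32192) + (2*(-3*(1 - 156)))/250 = -6823*1/32192 + (2*(-3*(-155)))*(1/250) = -6823/32192 + (2*465)*(1/250) = -6823/32192 + 930*(1/250) = -6823/32192 + 93/25 = 2823281/804800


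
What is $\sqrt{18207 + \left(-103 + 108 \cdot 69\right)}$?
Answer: $2 \sqrt{6389} \approx 159.86$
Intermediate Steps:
$\sqrt{18207 + \left(-103 + 108 \cdot 69\right)} = \sqrt{18207 + \left(-103 + 7452\right)} = \sqrt{18207 + 7349} = \sqrt{25556} = 2 \sqrt{6389}$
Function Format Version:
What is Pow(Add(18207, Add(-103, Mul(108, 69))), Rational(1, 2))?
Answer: Mul(2, Pow(6389, Rational(1, 2))) ≈ 159.86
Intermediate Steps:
Pow(Add(18207, Add(-103, Mul(108, 69))), Rational(1, 2)) = Pow(Add(18207, Add(-103, 7452)), Rational(1, 2)) = Pow(Add(18207, 7349), Rational(1, 2)) = Pow(25556, Rational(1, 2)) = Mul(2, Pow(6389, Rational(1, 2)))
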